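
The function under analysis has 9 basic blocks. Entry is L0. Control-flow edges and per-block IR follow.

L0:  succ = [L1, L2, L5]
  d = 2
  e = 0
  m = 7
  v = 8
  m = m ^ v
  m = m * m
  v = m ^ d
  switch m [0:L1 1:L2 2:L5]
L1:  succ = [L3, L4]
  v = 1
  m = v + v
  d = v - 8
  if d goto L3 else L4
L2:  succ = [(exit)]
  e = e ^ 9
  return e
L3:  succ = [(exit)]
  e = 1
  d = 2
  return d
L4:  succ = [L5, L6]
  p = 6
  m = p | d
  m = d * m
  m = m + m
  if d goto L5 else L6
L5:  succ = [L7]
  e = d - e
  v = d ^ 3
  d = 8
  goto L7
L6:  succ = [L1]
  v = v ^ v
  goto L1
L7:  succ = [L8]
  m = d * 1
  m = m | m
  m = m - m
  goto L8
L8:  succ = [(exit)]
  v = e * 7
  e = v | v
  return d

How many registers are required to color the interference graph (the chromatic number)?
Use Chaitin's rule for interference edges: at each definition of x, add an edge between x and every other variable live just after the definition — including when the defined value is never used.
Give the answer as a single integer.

Block summaries:
  L0: def={d,e,m,v} ue=∅
  L1: def={d,m,v} ue=∅
  L2: def={e} ue={e}
  L3: def={d,e} ue=∅
  L4: def={m,p} ue={d}
  L5: def={d,e,v} ue={d,e}
  L6: def={v} ue={v}
  L7: def={m} ue={d}
  L8: def={e,v} ue={d,e}

Backward fixpoint:
  live L0: ∅→{d,e}
  live L1: {e}→{d,e,v}
  live L2: {e}→∅
  live L3: ∅→∅
  live L4: {d,e,v}→{d,e,v}
  live L5: {d,e}→{d,e}
  live L6: {e,v}→{e}
  live L7: {d,e}→{d,e}
  live L8: {d,e}→∅

Interference:
  d↔{e,m,p,v}
  e↔{d,m,p,v}
  m↔{d,e,v}
  p↔{d,e,v}
  v↔{d,e,m,p}

Colouring:
  lower bound: {d,e,m,v} mutually conflict ⇒ χ ≥ 4
  4-colouring: R0={d}  R1={e}  R2={v}  R3={m,p}
  χ = 4

Answer: 4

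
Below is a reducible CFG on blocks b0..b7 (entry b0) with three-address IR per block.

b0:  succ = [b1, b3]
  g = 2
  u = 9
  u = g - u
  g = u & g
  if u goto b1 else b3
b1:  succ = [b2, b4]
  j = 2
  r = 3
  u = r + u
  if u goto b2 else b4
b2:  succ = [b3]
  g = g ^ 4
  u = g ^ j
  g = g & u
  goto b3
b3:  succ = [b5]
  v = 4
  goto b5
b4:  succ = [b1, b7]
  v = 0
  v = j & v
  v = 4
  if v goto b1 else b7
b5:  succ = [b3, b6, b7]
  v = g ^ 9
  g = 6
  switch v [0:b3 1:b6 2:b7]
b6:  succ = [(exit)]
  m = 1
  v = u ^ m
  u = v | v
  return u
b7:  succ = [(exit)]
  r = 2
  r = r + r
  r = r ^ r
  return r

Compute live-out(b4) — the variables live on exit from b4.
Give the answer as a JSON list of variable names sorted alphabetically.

Per-block:
  b0 def {g,u} use ∅
  b1 def {j,r,u} use {u}
  b2 def {g,u} use {g,j}
  b3 def {v} use ∅
  b4 def {v} use {j}
  b5 def {g,v} use {g}
  b6 def {m,u,v} use {u}
  b7 def {r} use ∅

Backward fixpoint:
  b0: in=∅ out={g,u}
  b1: in={g,u} out={g,j,u}
  b2: in={g,j} out={g,u}
  b3: in={g,u} out={g,u}
  b4: in={g,j,u} out={g,u}
  b5: in={g,u} out={g,u}
  b6: in={u} out=∅
  b7: in=∅ out=∅

live-out(b4) = ["g", "u"]

Answer: ["g", "u"]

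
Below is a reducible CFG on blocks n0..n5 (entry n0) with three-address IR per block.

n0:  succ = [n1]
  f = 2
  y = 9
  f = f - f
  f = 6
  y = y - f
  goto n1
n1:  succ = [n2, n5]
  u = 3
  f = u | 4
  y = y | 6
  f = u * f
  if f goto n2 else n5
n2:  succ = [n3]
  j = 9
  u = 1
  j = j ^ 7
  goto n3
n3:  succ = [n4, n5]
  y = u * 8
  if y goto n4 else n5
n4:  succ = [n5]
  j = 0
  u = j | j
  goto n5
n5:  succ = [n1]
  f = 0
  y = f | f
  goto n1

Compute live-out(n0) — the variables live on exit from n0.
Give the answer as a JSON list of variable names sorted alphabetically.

Answer: ["y"]

Analysis:
def/use:
  n0: {f,y} / ∅
  n1: {f,u,y} / {y}
  n2: {j,u} / ∅
  n3: {y} / {u}
  n4: {j,u} / ∅
  n5: {f,y} / ∅

Backward fixpoint:
  n0: in=∅ out={y}
  n1: in={y} out=∅
  n2: in=∅ out={u}
  n3: in={u} out=∅
  n4: in=∅ out=∅
  n5: in=∅ out={y}

live-out(n0) = ["y"]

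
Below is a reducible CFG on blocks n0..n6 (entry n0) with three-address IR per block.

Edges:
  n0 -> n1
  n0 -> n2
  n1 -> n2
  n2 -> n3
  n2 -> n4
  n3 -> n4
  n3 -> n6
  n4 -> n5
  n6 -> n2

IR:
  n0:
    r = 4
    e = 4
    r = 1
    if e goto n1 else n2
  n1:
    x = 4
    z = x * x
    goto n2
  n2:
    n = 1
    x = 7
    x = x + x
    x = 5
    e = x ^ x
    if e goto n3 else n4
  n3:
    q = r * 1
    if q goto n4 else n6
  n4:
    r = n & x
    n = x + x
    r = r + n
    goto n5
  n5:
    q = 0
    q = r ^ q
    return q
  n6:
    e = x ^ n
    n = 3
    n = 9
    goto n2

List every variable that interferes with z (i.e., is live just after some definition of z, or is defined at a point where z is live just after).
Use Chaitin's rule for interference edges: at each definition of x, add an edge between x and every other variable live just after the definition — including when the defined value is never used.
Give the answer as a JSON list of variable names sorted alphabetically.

Answer: ["r"]

Derivation:
Block summaries:
  n0: {e,r} / ∅
  n1: {x,z} / ∅
  n2: {e,n,x} / ∅
  n3: {q} / {r}
  n4: {n,r} / {n,x}
  n5: {q} / {r}
  n6: {e,n} / {n,x}

Backward fixpoint:
  live n0: ∅→{r}
  live n1: {r}→{r}
  live n2: {r}→{n,r,x}
  live n3: {n,r,x}→{n,r,x}
  live n4: {n,x}→{r}
  live n5: {r}→∅
  live n6: {n,r,x}→{r}

Interference:
  e: {n,r,x}
  n: {e,q,r,x}
  q: {n,r,x}
  r: {e,n,q,x,z}
  x: {e,n,q,r}
  z: {r}

N(z) = ["r"]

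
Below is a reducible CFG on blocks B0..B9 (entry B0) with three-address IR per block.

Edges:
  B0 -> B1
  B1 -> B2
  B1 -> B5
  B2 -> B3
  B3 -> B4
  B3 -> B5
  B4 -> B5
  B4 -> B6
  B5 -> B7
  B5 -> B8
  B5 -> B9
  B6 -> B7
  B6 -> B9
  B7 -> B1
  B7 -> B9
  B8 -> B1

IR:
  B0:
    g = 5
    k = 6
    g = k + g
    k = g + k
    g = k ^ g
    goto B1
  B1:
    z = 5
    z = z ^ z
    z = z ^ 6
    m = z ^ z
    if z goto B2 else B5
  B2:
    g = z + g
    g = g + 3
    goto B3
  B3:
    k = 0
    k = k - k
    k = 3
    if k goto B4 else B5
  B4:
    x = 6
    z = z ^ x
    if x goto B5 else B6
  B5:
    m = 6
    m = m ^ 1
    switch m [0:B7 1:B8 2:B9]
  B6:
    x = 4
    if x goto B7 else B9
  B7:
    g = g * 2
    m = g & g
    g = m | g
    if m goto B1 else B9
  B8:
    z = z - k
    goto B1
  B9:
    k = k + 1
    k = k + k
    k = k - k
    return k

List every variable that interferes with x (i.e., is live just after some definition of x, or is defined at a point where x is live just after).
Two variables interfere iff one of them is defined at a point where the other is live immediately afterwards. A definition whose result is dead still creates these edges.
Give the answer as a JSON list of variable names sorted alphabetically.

Answer: ["g", "k", "z"]

Analysis:
def/use:
  B0: def={g,k} ue=∅
  B1: def={m,z} ue=∅
  B2: def={g} ue={g,z}
  B3: def={k} ue=∅
  B4: def={x,z} ue={z}
  B5: def={m} ue=∅
  B6: def={x} ue=∅
  B7: def={g,m} ue={g}
  B8: def={z} ue={k,z}
  B9: def={k} ue={k}

Backward fixpoint:
  B0 li=∅ lo={g,k}
  B1 li={g,k} lo={g,k,z}
  B2 li={g,z} lo={g,z}
  B3 li={g,z} lo={g,k,z}
  B4 li={g,k,z} lo={g,k,z}
  B5 li={g,k,z} lo={g,k,z}
  B6 li={g,k} lo={g,k}
  B7 li={g,k} lo={g,k}
  B8 li={g,k,z} lo={g,k}
  B9 li={k} lo=∅

Interference:
  g — {k,m,x,z}
  k — {g,m,x,z}
  m — {g,k,z}
  x — {g,k,z}
  z — {g,k,m,x}

N(x) = ["g", "k", "z"]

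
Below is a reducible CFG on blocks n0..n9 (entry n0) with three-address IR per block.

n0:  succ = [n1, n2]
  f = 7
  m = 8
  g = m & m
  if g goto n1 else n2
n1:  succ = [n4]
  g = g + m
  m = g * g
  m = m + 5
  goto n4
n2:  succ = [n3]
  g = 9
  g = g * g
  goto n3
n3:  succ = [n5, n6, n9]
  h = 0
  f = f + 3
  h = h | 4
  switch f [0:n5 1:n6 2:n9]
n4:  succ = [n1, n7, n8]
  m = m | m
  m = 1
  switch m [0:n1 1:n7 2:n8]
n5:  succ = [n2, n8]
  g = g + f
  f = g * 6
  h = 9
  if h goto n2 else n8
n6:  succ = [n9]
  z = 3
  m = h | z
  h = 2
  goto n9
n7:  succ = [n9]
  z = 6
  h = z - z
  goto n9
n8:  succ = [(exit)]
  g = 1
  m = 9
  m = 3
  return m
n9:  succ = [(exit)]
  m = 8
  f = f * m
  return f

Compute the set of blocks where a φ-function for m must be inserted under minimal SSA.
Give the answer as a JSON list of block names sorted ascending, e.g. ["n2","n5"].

Answer: ["n1", "n8", "n9"]

Working:
idom tree: n1←n0 n2←n0 n3←n2 n4←n1 n5←n3 n6←n3 n7←n4 n8←n0 n9←n0
Dom at joins:
  n1: preds {n0,n4}: {n0} ∩ {n0,n1,n4} = {n0}; idom=n0
  n2: preds {n0,n5}: {n0} ∩ {n0,n2,n3,n5} = {n0}; idom=n0
  n8: preds {n4,n5}: {n0,n1,n4} ∩ {n0,n2,n3,n5} = {n0}; idom=n0
  n9: preds {n3,n6,n7}: {n0,n2,n3} ∩ {n0,n2,n3,n6} ∩ {n0,n1,n4,n7} = {n0}; idom=n0

DF walk-up:
  n1←n0: walk · to n0
  n1←n4: walk n4→n1 to n0
  n2←n0: walk · to n0
  n2←n5: walk n5→n3→n2 to n0
  n8←n4: walk n4→n1 to n0
  n8←n5: walk n5→n3→n2 to n0
  n9←n3: walk n3→n2 to n0
  n9←n6: walk n6→n3→n2 to n0
  n9←n7: walk n7→n4→n1 to n0
  DF(n0)=∅
  DF(n1)={n1,n8,n9}
  DF(n2)={n2,n8,n9}
  DF(n3)={n2,n8,n9}
  DF(n4)={n1,n8,n9}
  DF(n5)={n2,n8}
  DF(n6)={n9}
  DF(n7)={n9}
  DF(n8)=∅
  DF(n9)=∅

φ for m: defs {n0,n1,n4,n6,n8,n9}
  DF⁺ = {n1,n8,n9}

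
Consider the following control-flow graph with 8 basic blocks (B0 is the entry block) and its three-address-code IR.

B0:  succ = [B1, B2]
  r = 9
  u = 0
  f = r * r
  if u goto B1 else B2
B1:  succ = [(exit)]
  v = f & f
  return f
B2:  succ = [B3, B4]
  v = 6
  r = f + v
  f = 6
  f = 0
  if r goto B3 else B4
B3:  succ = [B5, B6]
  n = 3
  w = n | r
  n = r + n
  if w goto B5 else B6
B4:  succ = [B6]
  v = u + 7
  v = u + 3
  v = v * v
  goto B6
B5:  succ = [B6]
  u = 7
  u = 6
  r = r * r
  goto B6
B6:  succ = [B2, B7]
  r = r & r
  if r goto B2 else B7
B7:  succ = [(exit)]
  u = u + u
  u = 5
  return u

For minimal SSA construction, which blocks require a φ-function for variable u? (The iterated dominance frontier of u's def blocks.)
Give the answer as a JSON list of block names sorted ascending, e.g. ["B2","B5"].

idom tree: B1←B0 B2←B0 B3←B2 B4←B2 B5←B3 B6←B2 B7←B6
Dom∩ at merges:
  B2: preds {B0,B6}: {B0} ∩ {B0,B2,B6} = {B0}; idom=B0
  B6: preds {B3,B4,B5}: {B0,B2,B3} ∩ {B0,B2,B4} ∩ {B0,B2,B3,B5} = {B0,B2}; idom=B2

Frontier:
  join B2 pred B0: · stop@B0
  join B2 pred B6: B6→B2 stop@B0
  join B6 pred B3: B3 stop@B2
  join B6 pred B4: B4 stop@B2
  join B6 pred B5: B5→B3 stop@B2
  DF(B0)=∅
  DF(B1)=∅
  DF(B2)={B2}
  DF(B3)={B6}
  DF(B4)={B6}
  DF(B5)={B6}
  DF(B6)={B2}
  DF(B7)=∅

φ for u: defs {B0,B5,B7}
  DF⁺ = {B2,B6}

Answer: ["B2", "B6"]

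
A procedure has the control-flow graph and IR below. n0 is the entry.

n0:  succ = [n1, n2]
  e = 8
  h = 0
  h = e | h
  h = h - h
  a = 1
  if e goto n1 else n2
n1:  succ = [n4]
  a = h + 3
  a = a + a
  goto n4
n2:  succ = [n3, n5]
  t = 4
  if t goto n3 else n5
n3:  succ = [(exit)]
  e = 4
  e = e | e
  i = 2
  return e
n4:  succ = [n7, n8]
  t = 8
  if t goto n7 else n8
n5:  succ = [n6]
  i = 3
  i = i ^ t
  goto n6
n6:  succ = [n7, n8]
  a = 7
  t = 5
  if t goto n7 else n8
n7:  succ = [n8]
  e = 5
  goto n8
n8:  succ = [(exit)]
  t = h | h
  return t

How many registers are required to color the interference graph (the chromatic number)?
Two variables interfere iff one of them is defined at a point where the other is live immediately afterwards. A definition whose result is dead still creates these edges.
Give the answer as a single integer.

Answer: 3

Analysis:
Per-block:
  n0: def={a,e,h} ue=∅
  n1: def={a} ue={h}
  n2: def={t} ue=∅
  n3: def={e,i} ue=∅
  n4: def={t} ue=∅
  n5: def={i} ue={t}
  n6: def={a,t} ue=∅
  n7: def={e} ue=∅
  n8: def={t} ue={h}

Live sets:
  n0: in=∅ out={h}
  n1: in={h} out={h}
  n2: in={h} out={h,t}
  n3: in=∅ out=∅
  n4: in={h} out={h}
  n5: in={h,t} out={h}
  n6: in={h} out={h}
  n7: in={h} out={h}
  n8: in={h} out=∅

Conflict graph:
  a — {e,h}
  e — {a,h,i}
  h — {a,e,i,t}
  i — {e,h,t}
  t — {h,i}

Registers:
  clique {a,e,h} ⇒ need ≥ 3
  3-colouring: R0={h}  R1={e,t}  R2={a,i}
  χ = 3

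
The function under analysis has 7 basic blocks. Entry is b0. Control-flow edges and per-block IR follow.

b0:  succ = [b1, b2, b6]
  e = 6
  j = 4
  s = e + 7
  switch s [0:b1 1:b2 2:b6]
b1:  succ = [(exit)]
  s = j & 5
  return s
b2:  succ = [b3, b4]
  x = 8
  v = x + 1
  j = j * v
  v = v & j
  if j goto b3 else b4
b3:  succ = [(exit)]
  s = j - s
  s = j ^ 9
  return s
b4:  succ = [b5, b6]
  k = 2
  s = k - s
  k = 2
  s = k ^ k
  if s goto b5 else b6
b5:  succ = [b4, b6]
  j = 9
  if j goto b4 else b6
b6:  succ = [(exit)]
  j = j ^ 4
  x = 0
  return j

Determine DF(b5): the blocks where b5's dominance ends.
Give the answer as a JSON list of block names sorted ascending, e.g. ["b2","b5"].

Answer: ["b4", "b6"]

Derivation:
idom tree: b1←b0 b2←b0 b3←b2 b4←b2 b5←b4 b6←b0
Dom∩ at merges:
  b4: preds {b2,b5}: {b0,b2} ∩ {b0,b2,b4,b5} = {b0,b2}; idom=b2
  b6: preds {b0,b4,b5}: {b0} ∩ {b0,b2,b4} ∩ {b0,b2,b4,b5} = {b0}; idom=b0

Frontier:
  join b4 pred b2: · stop@b2
  join b4 pred b5: b5→b4 stop@b2
  join b6 pred b0: · stop@b0
  join b6 pred b4: b4→b2 stop@b0
  join b6 pred b5: b5→b4→b2 stop@b0
  b0 → ∅
  b1 → ∅
  b2 → {b6}
  b3 → ∅
  b4 → {b4,b6}
  b5 → {b4,b6}
  b6 → ∅

DF(b5) = ["b4", "b6"]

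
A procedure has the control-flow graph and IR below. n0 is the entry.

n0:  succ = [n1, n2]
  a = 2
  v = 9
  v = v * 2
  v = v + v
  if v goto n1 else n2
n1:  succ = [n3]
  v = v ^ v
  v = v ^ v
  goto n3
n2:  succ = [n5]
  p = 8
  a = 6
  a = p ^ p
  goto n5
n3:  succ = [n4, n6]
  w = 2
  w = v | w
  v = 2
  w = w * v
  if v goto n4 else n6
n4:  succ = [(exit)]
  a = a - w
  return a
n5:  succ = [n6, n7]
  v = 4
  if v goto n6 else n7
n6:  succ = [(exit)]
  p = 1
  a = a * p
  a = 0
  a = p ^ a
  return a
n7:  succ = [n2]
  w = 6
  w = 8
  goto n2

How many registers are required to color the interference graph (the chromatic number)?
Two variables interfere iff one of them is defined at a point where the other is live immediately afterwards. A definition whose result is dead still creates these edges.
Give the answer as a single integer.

Answer: 3

Working:
def/use:
  n0: def={a,v} ue=∅
  n1: def={v} ue={v}
  n2: def={a,p} ue=∅
  n3: def={v,w} ue={v}
  n4: def={a} ue={a,w}
  n5: def={v} ue=∅
  n6: def={a,p} ue={a}
  n7: def={w} ue=∅

Backward fixpoint:
  live n0: ∅→{a,v}
  live n1: {a,v}→{a,v}
  live n2: ∅→{a}
  live n3: {a,v}→{a,w}
  live n4: {a,w}→∅
  live n5: {a}→{a}
  live n6: {a}→∅
  live n7: ∅→∅

Interfere edges:
  a: {p,v,w}
  p: {a}
  v: {a,w}
  w: {a,v}

Chromatic number:
  {a,v,w} pairwise interfere (3-clique) ⇒ χ ≥ 3
  3-colouring: R0={a}  R1={p,v}  R2={w}
  χ = 3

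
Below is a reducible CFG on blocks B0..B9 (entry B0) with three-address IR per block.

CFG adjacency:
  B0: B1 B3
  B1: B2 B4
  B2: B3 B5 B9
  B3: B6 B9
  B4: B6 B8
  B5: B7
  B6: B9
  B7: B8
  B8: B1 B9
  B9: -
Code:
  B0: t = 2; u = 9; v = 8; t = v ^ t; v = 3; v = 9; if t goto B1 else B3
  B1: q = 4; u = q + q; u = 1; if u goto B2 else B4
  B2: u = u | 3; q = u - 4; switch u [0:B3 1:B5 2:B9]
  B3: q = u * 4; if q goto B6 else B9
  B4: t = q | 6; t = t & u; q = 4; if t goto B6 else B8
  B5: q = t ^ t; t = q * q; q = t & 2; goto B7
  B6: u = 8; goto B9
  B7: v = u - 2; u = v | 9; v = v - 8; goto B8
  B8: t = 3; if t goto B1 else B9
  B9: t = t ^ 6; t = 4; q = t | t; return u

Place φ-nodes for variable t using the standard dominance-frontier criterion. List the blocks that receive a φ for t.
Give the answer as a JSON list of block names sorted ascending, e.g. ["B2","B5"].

Answer: ["B1", "B3", "B6", "B8", "B9"]

Analysis:
idom tree: B1←B0 B2←B1 B3←B0 B4←B1 B5←B2 B6←B0 B7←B5 B8←B1 B9←B0
Join-block Dom:
  B1: preds {B0,B8}: {B0} ∩ {B0,B1,B8} = {B0}; idom=B0
  B3: preds {B0,B2}: {B0} ∩ {B0,B1,B2} = {B0}; idom=B0
  B6: preds {B3,B4}: {B0,B3} ∩ {B0,B1,B4} = {B0}; idom=B0
  B8: preds {B4,B7}: {B0,B1,B4} ∩ {B0,B1,B2,B5,B7} = {B0,B1}; idom=B1
  B9: preds {B2,B3,B6,B8}: {B0,B1,B2} ∩ {B0,B3} ∩ {B0,B6} ∩ {B0,B1,B8} = {B0}; idom=B0

DF walk-up:
  join B1 pred B0: · stop@B0
  join B1 pred B8: B8→B1 stop@B0
  join B3 pred B0: · stop@B0
  join B3 pred B2: B2→B1 stop@B0
  join B6 pred B3: B3 stop@B0
  join B6 pred B4: B4→B1 stop@B0
  join B8 pred B4: B4 stop@B1
  join B8 pred B7: B7→B5→B2 stop@B1
  join B9 pred B2: B2→B1 stop@B0
  join B9 pred B3: B3 stop@B0
  join B9 pred B6: B6 stop@B0
  join B9 pred B8: B8→B1 stop@B0
  DF(B0)=∅
  DF(B1)={B1,B3,B6,B9}
  DF(B2)={B3,B8,B9}
  DF(B3)={B6,B9}
  DF(B4)={B6,B8}
  DF(B5)={B8}
  DF(B6)={B9}
  DF(B7)={B8}
  DF(B8)={B1,B9}
  DF(B9)=∅

φ for t: defs {B0,B4,B5,B8,B9}
  DF⁺ = {B1,B3,B6,B8,B9}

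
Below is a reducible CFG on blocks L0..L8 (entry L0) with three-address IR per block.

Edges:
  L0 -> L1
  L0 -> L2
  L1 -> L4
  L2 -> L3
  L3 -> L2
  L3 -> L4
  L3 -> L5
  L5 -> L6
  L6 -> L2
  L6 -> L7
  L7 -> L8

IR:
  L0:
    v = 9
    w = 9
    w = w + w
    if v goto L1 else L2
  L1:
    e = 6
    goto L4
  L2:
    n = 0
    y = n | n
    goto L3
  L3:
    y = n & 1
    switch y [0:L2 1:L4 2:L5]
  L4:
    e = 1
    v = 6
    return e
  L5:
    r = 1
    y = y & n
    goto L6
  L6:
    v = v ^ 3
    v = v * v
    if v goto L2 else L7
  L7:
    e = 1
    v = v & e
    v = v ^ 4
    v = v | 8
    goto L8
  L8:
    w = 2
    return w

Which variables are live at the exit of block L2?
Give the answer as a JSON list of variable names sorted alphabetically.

Block summaries:
  L0 def {v,w} use ∅
  L1 def {e} use ∅
  L2 def {n,y} use ∅
  L3 def {y} use {n}
  L4 def {e,v} use ∅
  L5 def {r,y} use {n,y}
  L6 def {v} use {v}
  L7 def {e,v} use {v}
  L8 def {w} use ∅

Backward fixpoint:
  live L0: ∅→{v}
  live L1: ∅→∅
  live L2: {v}→{n,v}
  live L3: {n,v}→{n,v,y}
  live L4: ∅→∅
  live L5: {n,v,y}→{v}
  live L6: {v}→{v}
  live L7: {v}→∅
  live L8: ∅→∅

live-out(L2) = ["n", "v"]

Answer: ["n", "v"]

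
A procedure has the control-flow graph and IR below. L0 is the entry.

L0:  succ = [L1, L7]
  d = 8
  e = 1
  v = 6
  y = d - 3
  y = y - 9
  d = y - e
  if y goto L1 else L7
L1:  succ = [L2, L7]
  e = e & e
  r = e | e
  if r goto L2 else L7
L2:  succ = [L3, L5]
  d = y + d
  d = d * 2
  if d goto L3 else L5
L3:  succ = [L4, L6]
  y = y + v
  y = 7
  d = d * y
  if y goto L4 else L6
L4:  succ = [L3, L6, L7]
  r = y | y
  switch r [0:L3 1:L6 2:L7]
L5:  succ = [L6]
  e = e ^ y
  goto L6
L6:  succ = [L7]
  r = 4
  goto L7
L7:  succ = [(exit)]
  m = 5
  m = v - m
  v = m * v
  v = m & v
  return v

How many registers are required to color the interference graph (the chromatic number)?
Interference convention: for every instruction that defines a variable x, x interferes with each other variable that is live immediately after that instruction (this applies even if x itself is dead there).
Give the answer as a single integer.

Answer: 5

Analysis:
def/use:
  L0: {d,e,v,y} / ∅
  L1: {e,r} / {e}
  L2: {d} / {d,y}
  L3: {d,y} / {d,v,y}
  L4: {r} / {y}
  L5: {e} / {e,y}
  L6: {r} / ∅
  L7: {m,v} / {v}

Backward fixpoint:
  L0: in=∅ out={d,e,v,y}
  L1: in={d,e,v,y} out={d,e,v,y}
  L2: in={d,e,v,y} out={d,e,v,y}
  L3: in={d,v,y} out={d,v,y}
  L4: in={d,v,y} out={d,v,y}
  L5: in={e,v,y} out={v}
  L6: in={v} out={v}
  L7: in={v} out=∅

Interfere edges:
  d — {e,r,v,y}
  e — {d,r,v,y}
  m — {v}
  r — {d,e,v,y}
  v — {d,e,m,r,y}
  y — {d,e,r,v}

Chromatic number:
  {d,e,r,v,y} pairwise interfere (5-clique) ⇒ χ ≥ 5
  assign d→c1 e→c2 m→c1 r→c3 v→c0 y→c4 — no edge inside a register ⇒ χ ≤ 5
  χ = 5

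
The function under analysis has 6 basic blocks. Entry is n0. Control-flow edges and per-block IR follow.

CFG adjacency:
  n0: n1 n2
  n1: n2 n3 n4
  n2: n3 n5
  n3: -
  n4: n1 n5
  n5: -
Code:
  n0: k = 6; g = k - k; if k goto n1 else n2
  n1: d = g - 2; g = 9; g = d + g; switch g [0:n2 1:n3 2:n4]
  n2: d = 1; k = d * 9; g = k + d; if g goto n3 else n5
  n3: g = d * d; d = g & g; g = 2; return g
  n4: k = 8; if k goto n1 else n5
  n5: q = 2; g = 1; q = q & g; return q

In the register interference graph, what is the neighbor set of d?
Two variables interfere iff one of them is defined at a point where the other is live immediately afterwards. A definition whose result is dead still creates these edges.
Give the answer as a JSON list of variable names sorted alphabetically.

def/use:
  n0 def {g,k} use ∅
  n1 def {d,g} use {g}
  n2 def {d,g,k} use ∅
  n3 def {d,g} use {d}
  n4 def {k} use ∅
  n5 def {g,q} use ∅

Backward fixpoint:
  live n0: ∅→{g}
  live n1: {g}→{d,g}
  live n2: ∅→{d}
  live n3: {d}→∅
  live n4: {g}→{g}
  live n5: ∅→∅

Interference:
  d — {g,k}
  g — {d,k,q}
  k — {d,g}
  q — {g}

N(d) = ["g", "k"]

Answer: ["g", "k"]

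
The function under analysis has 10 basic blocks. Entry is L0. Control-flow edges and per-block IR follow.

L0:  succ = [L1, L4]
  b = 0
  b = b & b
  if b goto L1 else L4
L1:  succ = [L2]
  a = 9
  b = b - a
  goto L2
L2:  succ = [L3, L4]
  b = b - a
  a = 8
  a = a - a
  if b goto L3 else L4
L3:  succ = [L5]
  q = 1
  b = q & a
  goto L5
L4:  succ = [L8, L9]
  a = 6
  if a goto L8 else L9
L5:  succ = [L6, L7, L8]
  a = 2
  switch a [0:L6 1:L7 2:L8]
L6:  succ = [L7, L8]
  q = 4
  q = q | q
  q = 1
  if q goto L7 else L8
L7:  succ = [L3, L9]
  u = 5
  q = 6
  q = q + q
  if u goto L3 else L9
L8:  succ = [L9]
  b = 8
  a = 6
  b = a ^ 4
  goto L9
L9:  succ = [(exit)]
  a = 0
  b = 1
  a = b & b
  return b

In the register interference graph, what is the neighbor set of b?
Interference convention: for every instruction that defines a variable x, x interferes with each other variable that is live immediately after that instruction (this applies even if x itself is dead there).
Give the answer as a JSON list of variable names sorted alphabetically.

Answer: ["a"]

Working:
def/use:
  L0 def {b} use ∅
  L1 def {a,b} use {b}
  L2 def {a,b} use {a,b}
  L3 def {b,q} use {a}
  L4 def {a} use ∅
  L5 def {a} use ∅
  L6 def {q} use ∅
  L7 def {q,u} use ∅
  L8 def {a,b} use ∅
  L9 def {a,b} use ∅

Live sets:
  L0 li=∅ lo={b}
  L1 li={b} lo={a,b}
  L2 li={a,b} lo={a}
  L3 li={a} lo=∅
  L4 li=∅ lo=∅
  L5 li=∅ lo={a}
  L6 li={a} lo={a}
  L7 li={a} lo={a}
  L8 li=∅ lo=∅
  L9 li=∅ lo=∅

Interfere edges:
  a↔{b,q,u}
  b↔{a}
  q↔{a,u}
  u↔{a,q}

N(b) = ["a"]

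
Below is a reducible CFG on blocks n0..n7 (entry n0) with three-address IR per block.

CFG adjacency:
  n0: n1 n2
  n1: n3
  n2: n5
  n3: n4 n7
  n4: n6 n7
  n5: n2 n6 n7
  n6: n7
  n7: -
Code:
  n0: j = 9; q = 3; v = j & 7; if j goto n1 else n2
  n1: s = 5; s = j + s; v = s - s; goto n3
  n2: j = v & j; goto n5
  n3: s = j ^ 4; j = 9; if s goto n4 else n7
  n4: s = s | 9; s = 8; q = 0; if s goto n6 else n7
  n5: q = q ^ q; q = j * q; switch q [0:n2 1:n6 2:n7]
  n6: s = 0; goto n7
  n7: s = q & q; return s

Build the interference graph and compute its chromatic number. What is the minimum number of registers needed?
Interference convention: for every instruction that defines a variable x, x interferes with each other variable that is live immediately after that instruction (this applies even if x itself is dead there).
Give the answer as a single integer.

Answer: 3

Derivation:
def/use:
  n0: def={j,q,v} ue=∅
  n1: def={s,v} ue={j}
  n2: def={j} ue={j,v}
  n3: def={j,s} ue={j}
  n4: def={q,s} ue={s}
  n5: def={q} ue={j,q}
  n6: def={s} ue=∅
  n7: def={s} ue={q}

Live sets:
  live n0: ∅→{j,q,v}
  live n1: {j,q}→{j,q}
  live n2: {j,q,v}→{j,q,v}
  live n3: {j,q}→{q,s}
  live n4: {s}→{q}
  live n5: {j,q,v}→{j,q,v}
  live n6: {q}→{q}
  live n7: {q}→∅

Interfere edges:
  j↔{q,s,v}
  q↔{j,s,v}
  s↔{j,q}
  v↔{j,q}

Registers:
  {j,q,s} pairwise interfere (3-clique) ⇒ χ ≥ 3
  assign j→r0 q→r1 s→r2 v→r2 — no edge inside a register ⇒ χ ≤ 3
  χ = 3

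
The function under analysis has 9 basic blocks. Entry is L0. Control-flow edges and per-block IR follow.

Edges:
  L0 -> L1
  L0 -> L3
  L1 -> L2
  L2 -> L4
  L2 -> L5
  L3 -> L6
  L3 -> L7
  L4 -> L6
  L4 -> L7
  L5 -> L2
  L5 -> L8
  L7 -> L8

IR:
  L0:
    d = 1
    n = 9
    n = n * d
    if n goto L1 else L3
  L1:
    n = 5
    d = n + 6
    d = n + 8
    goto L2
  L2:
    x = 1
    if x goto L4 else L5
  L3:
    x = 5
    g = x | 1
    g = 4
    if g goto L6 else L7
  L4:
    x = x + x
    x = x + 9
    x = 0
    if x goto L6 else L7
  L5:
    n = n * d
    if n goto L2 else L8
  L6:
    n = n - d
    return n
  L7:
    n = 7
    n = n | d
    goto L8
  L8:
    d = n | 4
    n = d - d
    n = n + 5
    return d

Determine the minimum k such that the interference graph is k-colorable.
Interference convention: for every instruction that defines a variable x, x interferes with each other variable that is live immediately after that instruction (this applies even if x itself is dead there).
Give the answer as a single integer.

def/use:
  L0: {d,n} / ∅
  L1: {d,n} / ∅
  L2: {x} / ∅
  L3: {g,x} / ∅
  L4: {x} / {x}
  L5: {n} / {d,n}
  L6: {n} / {d,n}
  L7: {n} / {d}
  L8: {d,n} / {n}

Live sets:
  L0: in=∅ out={d,n}
  L1: in=∅ out={d,n}
  L2: in={d,n} out={d,n,x}
  L3: in={d,n} out={d,n}
  L4: in={d,n,x} out={d,n}
  L5: in={d,n} out={d,n}
  L6: in={d,n} out=∅
  L7: in={d} out={n}
  L8: in={n} out=∅

Interference:
  d — {g,n,x}
  g — {d,n}
  n — {d,g,x}
  x — {d,n}

Chromatic number:
  lower bound: {d,g,n} mutually conflict ⇒ χ ≥ 3
  assign d→r0 g→r2 n→r1 x→r2 — no edge inside a register ⇒ χ ≤ 3
  χ = 3

Answer: 3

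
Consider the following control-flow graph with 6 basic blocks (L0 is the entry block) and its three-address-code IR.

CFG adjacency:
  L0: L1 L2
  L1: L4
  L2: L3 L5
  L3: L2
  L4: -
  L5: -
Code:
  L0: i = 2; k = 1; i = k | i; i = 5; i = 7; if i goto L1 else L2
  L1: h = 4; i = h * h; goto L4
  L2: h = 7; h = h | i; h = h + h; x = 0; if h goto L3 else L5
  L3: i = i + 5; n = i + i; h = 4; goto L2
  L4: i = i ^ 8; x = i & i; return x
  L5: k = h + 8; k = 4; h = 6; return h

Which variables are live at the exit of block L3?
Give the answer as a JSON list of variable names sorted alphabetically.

Per-block:
  L0: {i,k} / ∅
  L1: {h,i} / ∅
  L2: {h,x} / {i}
  L3: {h,i,n} / {i}
  L4: {i,x} / {i}
  L5: {h,k} / {h}

Liveness:
  L0 li=∅ lo={i}
  L1 li=∅ lo={i}
  L2 li={i} lo={h,i}
  L3 li={i} lo={i}
  L4 li={i} lo=∅
  L5 li={h} lo=∅

live-out(L3) = ["i"]

Answer: ["i"]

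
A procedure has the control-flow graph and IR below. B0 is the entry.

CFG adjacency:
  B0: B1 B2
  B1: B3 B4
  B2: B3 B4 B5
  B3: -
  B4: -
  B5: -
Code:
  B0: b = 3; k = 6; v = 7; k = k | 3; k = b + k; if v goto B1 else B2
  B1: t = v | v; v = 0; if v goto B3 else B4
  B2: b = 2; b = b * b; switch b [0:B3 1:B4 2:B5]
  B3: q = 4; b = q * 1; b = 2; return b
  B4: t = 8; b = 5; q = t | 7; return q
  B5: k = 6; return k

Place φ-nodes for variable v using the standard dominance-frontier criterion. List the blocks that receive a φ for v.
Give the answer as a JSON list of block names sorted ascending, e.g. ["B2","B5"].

Answer: ["B3", "B4"]

Analysis:
idom tree: B1←B0 B2←B0 B3←B0 B4←B0 B5←B2
Join-block Dom:
  B3: preds {B1,B2}: {B0,B1} ∩ {B0,B2} = {B0}; idom=B0
  B4: preds {B1,B2}: {B0,B1} ∩ {B0,B2} = {B0}; idom=B0

Frontier:
  B3←B1: walk B1 to B0
  B3←B2: walk B2 to B0
  B4←B1: walk B1 to B0
  B4←B2: walk B2 to B0
  DF(B0)=∅
  DF(B1)={B3,B4}
  DF(B2)={B3,B4}
  DF(B3)=∅
  DF(B4)=∅
  DF(B5)=∅

φ for v: defs {B0,B1}
  DF⁺ = {B3,B4}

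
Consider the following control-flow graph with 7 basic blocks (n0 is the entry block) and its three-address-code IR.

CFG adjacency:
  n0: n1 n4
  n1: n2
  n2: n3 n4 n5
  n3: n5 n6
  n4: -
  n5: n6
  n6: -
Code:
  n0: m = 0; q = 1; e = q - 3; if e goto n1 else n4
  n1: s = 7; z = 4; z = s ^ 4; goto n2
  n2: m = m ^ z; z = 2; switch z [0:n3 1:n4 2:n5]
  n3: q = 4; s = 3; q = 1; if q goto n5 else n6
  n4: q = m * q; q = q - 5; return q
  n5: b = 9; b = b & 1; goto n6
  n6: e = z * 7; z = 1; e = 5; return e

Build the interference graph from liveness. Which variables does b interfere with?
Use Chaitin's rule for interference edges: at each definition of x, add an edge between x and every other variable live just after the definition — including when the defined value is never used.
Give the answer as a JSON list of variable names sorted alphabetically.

Per-block:
  n0: {e,m,q} / ∅
  n1: {s,z} / ∅
  n2: {m,z} / {m,z}
  n3: {q,s} / ∅
  n4: {q} / {m,q}
  n5: {b} / ∅
  n6: {e,z} / {z}

Live sets:
  n0: in=∅ out={m,q}
  n1: in={m,q} out={m,q,z}
  n2: in={m,q,z} out={m,q,z}
  n3: in={z} out={z}
  n4: in={m,q} out=∅
  n5: in={z} out={z}
  n6: in={z} out=∅

Conflict graph:
  b — {z}
  e — {m,q}
  m — {e,q,s,z}
  q — {e,m,s,z}
  s — {m,q,z}
  z — {b,m,q,s}

N(b) = ["z"]

Answer: ["z"]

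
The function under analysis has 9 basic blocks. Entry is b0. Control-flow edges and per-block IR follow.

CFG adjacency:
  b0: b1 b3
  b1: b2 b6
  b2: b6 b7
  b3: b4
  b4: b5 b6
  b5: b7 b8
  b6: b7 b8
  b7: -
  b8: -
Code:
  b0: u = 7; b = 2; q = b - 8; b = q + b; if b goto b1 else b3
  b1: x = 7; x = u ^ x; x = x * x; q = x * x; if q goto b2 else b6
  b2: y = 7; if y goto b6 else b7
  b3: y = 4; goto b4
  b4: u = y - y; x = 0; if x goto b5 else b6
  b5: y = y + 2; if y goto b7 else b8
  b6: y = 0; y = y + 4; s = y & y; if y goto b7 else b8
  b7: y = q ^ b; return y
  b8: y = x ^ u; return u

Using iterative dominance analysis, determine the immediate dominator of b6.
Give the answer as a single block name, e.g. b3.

idom tree: b1←b0 b2←b1 b3←b0 b4←b3 b5←b4 b6←b0 b7←b0 b8←b0
Dom at joins:
  b6: preds {b1,b2,b4}: {b0,b1} ∩ {b0,b1,b2} ∩ {b0,b3,b4} = {b0}; idom=b0
  b7: preds {b2,b5,b6}: {b0,b1,b2} ∩ {b0,b3,b4,b5} ∩ {b0,b6} = {b0}; idom=b0
  b8: preds {b5,b6}: {b0,b3,b4,b5} ∩ {b0,b6} = {b0}; idom=b0

idom(b6) = b0

Answer: b0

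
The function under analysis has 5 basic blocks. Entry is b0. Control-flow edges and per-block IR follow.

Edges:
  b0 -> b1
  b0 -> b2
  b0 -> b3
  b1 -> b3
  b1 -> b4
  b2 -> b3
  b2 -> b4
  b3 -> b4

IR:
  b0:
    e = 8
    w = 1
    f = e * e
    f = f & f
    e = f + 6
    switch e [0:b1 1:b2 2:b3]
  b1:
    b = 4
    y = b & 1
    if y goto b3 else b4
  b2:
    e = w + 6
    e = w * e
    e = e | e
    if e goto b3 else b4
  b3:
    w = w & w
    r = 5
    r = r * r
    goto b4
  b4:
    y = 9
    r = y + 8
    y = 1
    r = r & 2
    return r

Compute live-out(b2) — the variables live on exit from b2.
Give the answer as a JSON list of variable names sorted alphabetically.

Answer: ["w"]

Analysis:
Per-block:
  b0: def={e,f,w} ue=∅
  b1: def={b,y} ue=∅
  b2: def={e} ue={w}
  b3: def={r,w} ue={w}
  b4: def={r,y} ue=∅

Liveness:
  b0: in=∅ out={w}
  b1: in={w} out={w}
  b2: in={w} out={w}
  b3: in={w} out=∅
  b4: in=∅ out=∅

live-out(b2) = ["w"]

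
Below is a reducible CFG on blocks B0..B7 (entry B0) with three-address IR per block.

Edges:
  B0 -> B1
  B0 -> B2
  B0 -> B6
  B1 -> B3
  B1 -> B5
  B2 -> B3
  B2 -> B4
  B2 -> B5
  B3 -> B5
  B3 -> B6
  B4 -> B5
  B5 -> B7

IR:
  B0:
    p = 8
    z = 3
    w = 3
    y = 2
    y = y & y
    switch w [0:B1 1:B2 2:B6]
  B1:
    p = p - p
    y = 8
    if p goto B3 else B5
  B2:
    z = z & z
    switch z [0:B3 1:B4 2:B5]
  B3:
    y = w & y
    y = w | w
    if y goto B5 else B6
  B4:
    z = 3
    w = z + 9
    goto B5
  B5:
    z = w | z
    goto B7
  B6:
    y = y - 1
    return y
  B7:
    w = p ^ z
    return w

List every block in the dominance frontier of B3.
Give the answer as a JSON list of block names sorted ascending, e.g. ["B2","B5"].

Answer: ["B5", "B6"]

Analysis:
idom tree: B1←B0 B2←B0 B3←B0 B4←B2 B5←B0 B6←B0 B7←B5
Dom∩ at merges:
  B3: preds {B1,B2}: {B0,B1} ∩ {B0,B2} = {B0}; idom=B0
  B5: preds {B1,B2,B3,B4}: {B0,B1} ∩ {B0,B2} ∩ {B0,B3} ∩ {B0,B2,B4} = {B0}; idom=B0
  B6: preds {B0,B3}: {B0} ∩ {B0,B3} = {B0}; idom=B0

Frontier:
  B3←B1: walk B1 to B0
  B3←B2: walk B2 to B0
  B5←B1: walk B1 to B0
  B5←B2: walk B2 to B0
  B5←B3: walk B3 to B0
  B5←B4: walk B4→B2 to B0
  B6←B0: walk · to B0
  B6←B3: walk B3 to B0
  B0 → ∅
  B1 → {B3,B5}
  B2 → {B3,B5}
  B3 → {B5,B6}
  B4 → {B5}
  B5 → ∅
  B6 → ∅
  B7 → ∅

DF(B3) = ["B5", "B6"]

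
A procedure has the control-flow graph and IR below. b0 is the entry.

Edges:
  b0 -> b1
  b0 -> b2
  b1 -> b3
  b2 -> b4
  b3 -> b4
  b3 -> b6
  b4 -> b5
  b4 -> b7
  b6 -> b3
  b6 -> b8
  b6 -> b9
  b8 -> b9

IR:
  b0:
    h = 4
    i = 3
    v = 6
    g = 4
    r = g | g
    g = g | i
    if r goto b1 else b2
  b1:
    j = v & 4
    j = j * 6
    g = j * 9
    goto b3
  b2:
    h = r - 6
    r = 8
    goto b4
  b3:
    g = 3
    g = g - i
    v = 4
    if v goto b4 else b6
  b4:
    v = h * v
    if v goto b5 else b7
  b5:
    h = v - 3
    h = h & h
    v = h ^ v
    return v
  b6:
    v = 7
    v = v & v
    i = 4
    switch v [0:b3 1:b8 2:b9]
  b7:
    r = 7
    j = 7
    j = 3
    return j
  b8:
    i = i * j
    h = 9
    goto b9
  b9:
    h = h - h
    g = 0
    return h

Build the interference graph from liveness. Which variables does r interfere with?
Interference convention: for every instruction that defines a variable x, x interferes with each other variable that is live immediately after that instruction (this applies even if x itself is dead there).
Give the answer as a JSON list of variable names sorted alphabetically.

def/use:
  b0: def={g,h,i,r,v} ue=∅
  b1: def={g,j} ue={v}
  b2: def={h,r} ue={r}
  b3: def={g,v} ue={i}
  b4: def={v} ue={h,v}
  b5: def={h,v} ue={v}
  b6: def={i,v} ue=∅
  b7: def={j,r} ue=∅
  b8: def={h,i} ue={i,j}
  b9: def={g,h} ue={h}

Backward fixpoint:
  b0 li=∅ lo={h,i,r,v}
  b1 li={h,i,v} lo={h,i,j}
  b2 li={r,v} lo={h,v}
  b3 li={h,i,j} lo={h,j,v}
  b4 li={h,v} lo={v}
  b5 li={v} lo=∅
  b6 li={h,j} lo={h,i,j}
  b7 li=∅ lo=∅
  b8 li={i,j} lo={h}
  b9 li={h} lo=∅

Interference:
  g↔{h,i,j,r,v}
  h↔{g,i,j,r,v}
  i↔{g,h,j,r,v}
  j↔{g,h,i,v}
  r↔{g,h,i,v}
  v↔{g,h,i,j,r}

N(r) = ["g", "h", "i", "v"]

Answer: ["g", "h", "i", "v"]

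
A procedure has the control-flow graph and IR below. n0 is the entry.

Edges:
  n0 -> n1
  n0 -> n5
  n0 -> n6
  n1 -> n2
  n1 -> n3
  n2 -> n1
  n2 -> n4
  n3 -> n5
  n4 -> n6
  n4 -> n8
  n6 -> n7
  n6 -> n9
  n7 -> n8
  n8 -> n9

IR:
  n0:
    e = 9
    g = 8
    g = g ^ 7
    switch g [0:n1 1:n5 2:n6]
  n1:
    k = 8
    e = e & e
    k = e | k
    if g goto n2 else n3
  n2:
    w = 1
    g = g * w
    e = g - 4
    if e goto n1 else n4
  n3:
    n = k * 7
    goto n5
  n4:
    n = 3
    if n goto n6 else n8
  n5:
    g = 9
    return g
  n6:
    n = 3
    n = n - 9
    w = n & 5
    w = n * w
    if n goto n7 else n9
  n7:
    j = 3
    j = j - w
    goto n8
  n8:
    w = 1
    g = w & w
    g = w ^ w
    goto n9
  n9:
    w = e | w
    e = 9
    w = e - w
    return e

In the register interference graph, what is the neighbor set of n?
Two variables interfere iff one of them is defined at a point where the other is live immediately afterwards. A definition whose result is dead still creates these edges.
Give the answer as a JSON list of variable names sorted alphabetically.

def/use:
  n0 def {e,g} use ∅
  n1 def {e,k} use {e,g}
  n2 def {e,g,w} use {g}
  n3 def {n} use {k}
  n4 def {n} use ∅
  n5 def {g} use ∅
  n6 def {n,w} use ∅
  n7 def {j} use {w}
  n8 def {g,w} use ∅
  n9 def {e,w} use {e,w}

Backward fixpoint:
  n0: in=∅ out={e,g}
  n1: in={e,g} out={g,k}
  n2: in={g} out={e,g}
  n3: in={k} out=∅
  n4: in={e} out={e}
  n5: in=∅ out=∅
  n6: in={e} out={e,w}
  n7: in={e,w} out={e}
  n8: in={e} out={e,w}
  n9: in={e,w} out=∅

Interfere edges:
  e — {g,j,k,n,w}
  g — {e,k,w}
  j — {e,w}
  k — {e,g}
  n — {e,w}
  w — {e,g,j,n}

N(n) = ["e", "w"]

Answer: ["e", "w"]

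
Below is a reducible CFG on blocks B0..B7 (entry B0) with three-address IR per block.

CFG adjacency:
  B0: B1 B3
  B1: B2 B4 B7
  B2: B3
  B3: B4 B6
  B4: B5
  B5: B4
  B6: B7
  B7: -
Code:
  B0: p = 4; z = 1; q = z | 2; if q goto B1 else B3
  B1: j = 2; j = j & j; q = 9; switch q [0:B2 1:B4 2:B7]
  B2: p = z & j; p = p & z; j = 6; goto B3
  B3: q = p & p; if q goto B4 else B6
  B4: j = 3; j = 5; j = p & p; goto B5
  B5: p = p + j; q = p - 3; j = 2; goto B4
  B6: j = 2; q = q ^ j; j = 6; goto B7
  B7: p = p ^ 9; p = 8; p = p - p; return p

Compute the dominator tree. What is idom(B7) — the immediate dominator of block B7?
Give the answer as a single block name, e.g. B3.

idom tree: B1←B0 B2←B1 B3←B0 B4←B0 B5←B4 B6←B3 B7←B0
Dom at joins:
  B3: preds {B0,B2}: {B0} ∩ {B0,B1,B2} = {B0}; idom=B0
  B4: preds {B1,B3,B5}: {B0,B1} ∩ {B0,B3} ∩ {B0,B4,B5} = {B0}; idom=B0
  B7: preds {B1,B6}: {B0,B1} ∩ {B0,B3,B6} = {B0}; idom=B0

idom(B7) = B0

Answer: B0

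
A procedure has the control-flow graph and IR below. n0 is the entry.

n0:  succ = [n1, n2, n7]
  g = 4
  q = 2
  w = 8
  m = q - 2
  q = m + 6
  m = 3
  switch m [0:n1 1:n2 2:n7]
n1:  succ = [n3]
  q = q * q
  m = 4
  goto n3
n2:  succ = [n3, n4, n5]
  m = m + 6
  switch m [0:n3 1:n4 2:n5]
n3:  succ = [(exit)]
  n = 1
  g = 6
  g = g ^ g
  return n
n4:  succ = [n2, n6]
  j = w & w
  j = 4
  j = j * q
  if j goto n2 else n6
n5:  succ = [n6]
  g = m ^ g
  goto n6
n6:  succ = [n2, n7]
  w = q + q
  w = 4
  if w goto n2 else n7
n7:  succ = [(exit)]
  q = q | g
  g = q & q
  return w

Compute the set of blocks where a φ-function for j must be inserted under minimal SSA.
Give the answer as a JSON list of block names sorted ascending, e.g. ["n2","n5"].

Answer: ["n2", "n3", "n6", "n7"]

Working:
idom tree: n1←n0 n2←n0 n3←n0 n4←n2 n5←n2 n6←n2 n7←n0
Dom at joins:
  n2: preds {n0,n4,n6}: {n0} ∩ {n0,n2,n4} ∩ {n0,n2,n6} = {n0}; idom=n0
  n3: preds {n1,n2}: {n0,n1} ∩ {n0,n2} = {n0}; idom=n0
  n6: preds {n4,n5}: {n0,n2,n4} ∩ {n0,n2,n5} = {n0,n2}; idom=n2
  n7: preds {n0,n6}: {n0} ∩ {n0,n2,n6} = {n0}; idom=n0

DF derivation:
  n2←n0: walk · to n0
  n2←n4: walk n4→n2 to n0
  n2←n6: walk n6→n2 to n0
  n3←n1: walk n1 to n0
  n3←n2: walk n2 to n0
  n6←n4: walk n4 to n2
  n6←n5: walk n5 to n2
  n7←n0: walk · to n0
  n7←n6: walk n6→n2 to n0
  DF(n0)=∅
  DF(n1)={n3}
  DF(n2)={n2,n3,n7}
  DF(n3)=∅
  DF(n4)={n2,n6}
  DF(n5)={n6}
  DF(n6)={n2,n7}
  DF(n7)=∅

φ for j: defs {n4}
  DF⁺ = {n2,n3,n6,n7}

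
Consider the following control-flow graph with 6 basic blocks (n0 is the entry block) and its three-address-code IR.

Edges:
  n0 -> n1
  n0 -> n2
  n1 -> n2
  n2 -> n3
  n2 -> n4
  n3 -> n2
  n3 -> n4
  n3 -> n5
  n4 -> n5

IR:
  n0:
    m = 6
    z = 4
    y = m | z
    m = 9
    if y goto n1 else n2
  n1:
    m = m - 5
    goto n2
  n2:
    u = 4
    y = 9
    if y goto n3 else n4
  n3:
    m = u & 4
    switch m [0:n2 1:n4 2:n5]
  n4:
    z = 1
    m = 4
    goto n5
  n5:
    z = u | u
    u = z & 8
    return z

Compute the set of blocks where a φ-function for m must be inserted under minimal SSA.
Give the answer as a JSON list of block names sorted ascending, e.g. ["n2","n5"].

Answer: ["n2", "n4", "n5"]

Derivation:
idom tree: n1←n0 n2←n0 n3←n2 n4←n2 n5←n2
Dom at joins:
  n2: preds {n0,n1,n3}: {n0} ∩ {n0,n1} ∩ {n0,n2,n3} = {n0}; idom=n0
  n4: preds {n2,n3}: {n0,n2} ∩ {n0,n2,n3} = {n0,n2}; idom=n2
  n5: preds {n3,n4}: {n0,n2,n3} ∩ {n0,n2,n4} = {n0,n2}; idom=n2

Frontier:
  join n2 pred n0: · stop@n0
  join n2 pred n1: n1 stop@n0
  join n2 pred n3: n3→n2 stop@n0
  join n4 pred n2: · stop@n2
  join n4 pred n3: n3 stop@n2
  join n5 pred n3: n3 stop@n2
  join n5 pred n4: n4 stop@n2
  n0: DF=∅
  n1: DF={n2}
  n2: DF={n2}
  n3: DF={n2,n4,n5}
  n4: DF={n5}
  n5: DF=∅

φ for m: defs {n0,n1,n3,n4}
  DF⁺ = {n2,n4,n5}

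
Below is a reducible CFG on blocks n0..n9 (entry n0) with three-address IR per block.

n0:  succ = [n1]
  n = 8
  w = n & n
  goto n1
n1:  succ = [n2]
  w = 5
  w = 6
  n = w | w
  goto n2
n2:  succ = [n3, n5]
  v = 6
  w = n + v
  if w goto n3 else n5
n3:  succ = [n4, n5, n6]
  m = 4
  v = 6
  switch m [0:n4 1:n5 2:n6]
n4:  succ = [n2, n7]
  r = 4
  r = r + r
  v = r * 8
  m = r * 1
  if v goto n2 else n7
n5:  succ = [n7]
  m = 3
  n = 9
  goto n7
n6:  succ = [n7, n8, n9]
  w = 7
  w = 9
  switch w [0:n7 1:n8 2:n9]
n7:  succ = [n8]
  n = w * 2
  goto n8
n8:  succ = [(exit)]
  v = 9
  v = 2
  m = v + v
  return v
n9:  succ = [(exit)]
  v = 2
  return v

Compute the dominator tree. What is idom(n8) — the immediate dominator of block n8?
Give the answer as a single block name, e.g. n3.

Answer: n2

Analysis:
idom tree: n1←n0 n2←n1 n3←n2 n4←n3 n5←n2 n6←n3 n7←n2 n8←n2 n9←n6
Join-block Dom:
  n2: preds {n1,n4}: {n0,n1} ∩ {n0,n1,n2,n3,n4} = {n0,n1}; idom=n1
  n5: preds {n2,n3}: {n0,n1,n2} ∩ {n0,n1,n2,n3} = {n0,n1,n2}; idom=n2
  n7: preds {n4,n5,n6}: {n0,n1,n2,n3,n4} ∩ {n0,n1,n2,n5} ∩ {n0,n1,n2,n3,n6} = {n0,n1,n2}; idom=n2
  n8: preds {n6,n7}: {n0,n1,n2,n3,n6} ∩ {n0,n1,n2,n7} = {n0,n1,n2}; idom=n2

idom(n8) = n2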